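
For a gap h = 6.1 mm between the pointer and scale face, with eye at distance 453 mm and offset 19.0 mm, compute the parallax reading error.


error = h * offset / d
= 6.1 * 19.0 / 453
= 0.2558

0.2558


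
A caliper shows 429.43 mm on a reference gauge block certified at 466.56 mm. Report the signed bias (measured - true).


Systematic error = measured - true
= 429.43 - 466.56
= -37.1300

-37.1300


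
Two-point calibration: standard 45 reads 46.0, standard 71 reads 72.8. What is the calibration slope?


slope = (y2 - y1) / (x2 - x1)
= (72.8 - 46.0) / (71 - 45)
= 26.8000 / 26
= 1.0308

1.0308


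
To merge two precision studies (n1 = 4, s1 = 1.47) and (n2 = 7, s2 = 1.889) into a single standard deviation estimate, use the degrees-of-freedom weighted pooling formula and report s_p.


s_p = sqrt(((n1-1)*s1^2 + (n2-1)*s2^2) / (n1+n2-2))
numerator = (4-1)*1.47^2 + (7-1)*1.889^2 = 6.4827 + 21.409926 = 27.892626
denominator = 4 + 7 - 2 = 9
s_p^2 = 27.892626 / 9 = 3.0991807
s_p = sqrt(3.0991807) = 1.7604

1.7604


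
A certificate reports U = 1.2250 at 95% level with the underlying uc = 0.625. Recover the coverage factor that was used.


k = U / uc
k = 1.2250 / 0.625
k = 1.96

1.96


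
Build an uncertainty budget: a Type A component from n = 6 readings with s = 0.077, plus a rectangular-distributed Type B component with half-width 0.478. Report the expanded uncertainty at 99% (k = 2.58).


u_A = s / sqrt(n) = 0.077 / sqrt(6) = 0.031435118
u_B = half_width / sqrt(3) = 0.478 / sqrt(3) = 0.27597343
uc = sqrt(u_A^2 + u_B^2) = sqrt(0.031435118^2 + 0.27597343^2) = 0.27775799
U = k * uc = 2.58 * 0.27775799
U = 0.7166

0.7166


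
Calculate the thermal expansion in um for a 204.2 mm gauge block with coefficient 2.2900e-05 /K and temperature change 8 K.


dL = L * alpha * dT
= 204.2 * 2.2900e-05 * 8
= 0.0374094 mm
dL_um = 0.0374094 * 1000 = 37.4094 um

37.4094


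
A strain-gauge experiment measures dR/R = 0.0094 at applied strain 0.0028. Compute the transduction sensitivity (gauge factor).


GF = (dR/R) / epsilon
= 0.0094 / 0.0028
= 3.3571

3.3571


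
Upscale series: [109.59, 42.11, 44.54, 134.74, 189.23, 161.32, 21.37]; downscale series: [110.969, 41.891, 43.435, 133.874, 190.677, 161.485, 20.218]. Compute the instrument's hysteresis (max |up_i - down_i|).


|109.59 - 110.969| = 1.3790
|42.11 - 41.891| = 0.2190
|44.54 - 43.435| = 1.1050
|134.74 - 133.874| = 0.8660
|189.23 - 190.677| = 1.4470
|161.32 - 161.485| = 0.1650
|21.37 - 20.218| = 1.1520
hysteresis = max(diffs) = 1.4470

1.4470


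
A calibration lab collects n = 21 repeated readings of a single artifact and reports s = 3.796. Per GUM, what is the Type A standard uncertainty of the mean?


u_A = s / sqrt(n)
u_A = 3.796 / sqrt(21)
u_A = 3.796 / 4.5825757
u_A = 0.8284

0.8284


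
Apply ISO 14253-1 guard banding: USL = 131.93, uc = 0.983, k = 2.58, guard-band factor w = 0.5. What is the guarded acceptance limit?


U = k * uc = 2.58 * 0.983 = 2.53614
guard band g = w * U = 0.5 * 2.53614 = 1.26807
AL = USL - g = 131.93 - 1.26807
AL = 130.6619

130.6619


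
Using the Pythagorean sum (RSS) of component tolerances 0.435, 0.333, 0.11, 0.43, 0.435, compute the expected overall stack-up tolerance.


RSS = sqrt(0.435^2 + 0.333^2 + 0.11^2 + 0.43^2 + 0.435^2)
= sqrt(0.686339)
= 0.8285

0.8285


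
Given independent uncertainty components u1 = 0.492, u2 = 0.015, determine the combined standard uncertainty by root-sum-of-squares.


uc = sqrt(0.492^2 + 0.015^2)
uc = sqrt(0.242289)
uc = 0.4922

0.4922


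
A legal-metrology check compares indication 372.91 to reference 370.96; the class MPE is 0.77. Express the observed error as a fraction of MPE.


e = indication - reference = 372.91 - 370.96 = 1.9500
|e| = 1.9500
ratio = |e| / MPE = 1.9500 / 0.77
ratio = 2.5325

2.5325


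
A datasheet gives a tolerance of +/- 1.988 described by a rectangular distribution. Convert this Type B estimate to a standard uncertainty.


u_B = half_width / sqrt(3)
u_B = 1.988 / 1.7320508
u_B = 1.1478

1.1478


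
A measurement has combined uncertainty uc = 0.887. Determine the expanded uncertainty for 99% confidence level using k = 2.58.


U = k * uc
U = 2.58 * 0.887
U = 2.2885

2.2885


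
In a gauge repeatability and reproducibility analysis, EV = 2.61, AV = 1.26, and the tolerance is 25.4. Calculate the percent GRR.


GRR = sqrt(EV^2 + AV^2) = sqrt(2.61^2 + 1.26^2) = 2.8982236
%GRR = GRR / tol * 100 = 2.8982236 / 25.4 * 100
%GRR = 11.4103

11.4103


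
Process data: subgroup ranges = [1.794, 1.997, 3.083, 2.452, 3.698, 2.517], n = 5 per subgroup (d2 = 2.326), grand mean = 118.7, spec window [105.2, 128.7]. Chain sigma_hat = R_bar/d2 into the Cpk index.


R_bar = (1.794 + 1.997 + 3.083 + 2.452 + 3.698 + 2.517) / 6 = 2.5901667
sigma = R_bar / d2 = 2.5901667 / 2.326 = 1.1135712
Cp = (USL - LSL)/(6*sigma) = (128.7 - 105.2)/(6*1.1135712) = 3.5172
Cpu = (128.7 - 118.7)/(3*1.1135712) = 2.9934
Cpl = (118.7 - 105.2)/(3*1.1135712) = 4.0411
Cpk = min(Cpu, Cpl) = 2.9934

2.9934


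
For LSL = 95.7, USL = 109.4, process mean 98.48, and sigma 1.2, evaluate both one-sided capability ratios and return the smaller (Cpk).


Cpu = (USL - mean) / (3*sigma) = (109.4 - 98.48) / (3*1.2) = 3.0333
Cpl = (mean - LSL) / (3*sigma) = (98.48 - 95.7) / (3*1.2) = 0.7722
Cpk = min(Cpu, Cpl) = 0.7722

0.7722


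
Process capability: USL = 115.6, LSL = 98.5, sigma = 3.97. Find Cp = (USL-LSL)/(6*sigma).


Cp = (USL - LSL) / (6 * sigma)
= (115.6 - 98.5) / (6 * 3.97)
= 17.1000 / 23.8200
= 0.7179

0.7179


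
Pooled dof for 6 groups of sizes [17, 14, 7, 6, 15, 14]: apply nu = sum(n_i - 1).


nu = sum_i (n_i - 1)
nu = ((17 - 1) + (14 - 1) + (7 - 1) + (6 - 1) + (15 - 1) + (14 - 1))
nu = 16 + 13 + 6 + 5 + 14 + 13
nu = 67

67


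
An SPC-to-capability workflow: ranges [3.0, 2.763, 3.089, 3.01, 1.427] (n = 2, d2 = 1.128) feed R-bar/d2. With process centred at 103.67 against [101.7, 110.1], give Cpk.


R_bar = (3.0 + 2.763 + 3.089 + 3.01 + 1.427) / 5 = 2.6578
sigma = R_bar / d2 = 2.6578 / 1.128 = 2.3562057
Cp = (USL - LSL)/(6*sigma) = (110.1 - 101.7)/(6*2.3562057) = 0.5942
Cpu = (110.1 - 103.67)/(3*2.3562057) = 0.9097
Cpl = (103.67 - 101.7)/(3*2.3562057) = 0.2787
Cpk = min(Cpu, Cpl) = 0.2787

0.2787


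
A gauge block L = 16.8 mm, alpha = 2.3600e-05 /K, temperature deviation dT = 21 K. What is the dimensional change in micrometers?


dL = L * alpha * dT
= 16.8 * 2.3600e-05 * 21
= 0.0083261 mm
dL_um = 0.0083261 * 1000 = 8.3261 um

8.3261


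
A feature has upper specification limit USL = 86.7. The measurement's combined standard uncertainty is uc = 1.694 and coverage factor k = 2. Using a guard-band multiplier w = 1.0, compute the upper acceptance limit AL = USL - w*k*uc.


U = k * uc = 2 * 1.694 = 3.388
guard band g = w * U = 1.0 * 3.388 = 3.388
AL = USL - g = 86.7 - 3.388
AL = 83.3120

83.3120


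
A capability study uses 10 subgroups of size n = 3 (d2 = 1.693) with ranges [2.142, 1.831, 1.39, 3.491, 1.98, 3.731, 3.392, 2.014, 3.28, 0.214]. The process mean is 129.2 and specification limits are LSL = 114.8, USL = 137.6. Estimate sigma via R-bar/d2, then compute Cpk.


R_bar = (2.142 + 1.831 + 1.39 + 3.491 + 1.98 + 3.731 + 3.392 + 2.014 + 3.28 + 0.214) / 10 = 2.3465
sigma = R_bar / d2 = 2.3465 / 1.693 = 1.3860012
Cp = (USL - LSL)/(6*sigma) = (137.6 - 114.8)/(6*1.3860012) = 2.7417
Cpu = (137.6 - 129.2)/(3*1.3860012) = 2.0202
Cpl = (129.2 - 114.8)/(3*1.3860012) = 3.4632
Cpk = min(Cpu, Cpl) = 2.0202

2.0202


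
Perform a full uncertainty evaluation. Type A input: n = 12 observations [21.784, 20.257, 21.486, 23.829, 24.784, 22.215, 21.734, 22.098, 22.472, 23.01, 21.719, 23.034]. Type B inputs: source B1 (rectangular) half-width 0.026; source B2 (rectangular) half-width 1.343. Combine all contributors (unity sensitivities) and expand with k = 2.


mean = (21.784 + 20.257 + 21.486 + 23.829 + 24.784 + 22.215 + 21.734 + 22.098 + 22.472 + 23.01 + 21.719 + 23.034) / 12 = 22.3685
s = sqrt(sum((x - mean)^2)/(n-1)) = 1.1806345
u_A = s / sqrt(n) = 1.1806345 / sqrt(12) = 0.34081982
u_B1 = 0.026 / sqrt(3) = 0.015011107
u_B2 = 1.343 / sqrt(3) = 0.77538141
uc = sqrt(0.34081982^2 + 0.015011107^2 + 0.77538141^2) = 0.84711263
U = k * uc = 2 * 0.84711263
U = 1.6942

1.6942


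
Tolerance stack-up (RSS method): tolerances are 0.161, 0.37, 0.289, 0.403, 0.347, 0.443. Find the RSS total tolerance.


RSS = sqrt(0.161^2 + 0.37^2 + 0.289^2 + 0.403^2 + 0.347^2 + 0.443^2)
= sqrt(0.725409)
= 0.8517

0.8517


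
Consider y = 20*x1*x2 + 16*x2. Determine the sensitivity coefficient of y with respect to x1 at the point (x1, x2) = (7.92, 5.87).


y = 20*x1*x2 + 16*x2
dy/dx1 = 20*x2
Evaluate at x2 = 5.87: c1 = 20 * 5.87
c1 = 117.4000

117.4000


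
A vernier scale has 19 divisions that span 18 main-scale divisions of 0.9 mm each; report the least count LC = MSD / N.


LC = MSD / n_div
= 0.9 / 19
= 0.0474

0.0474


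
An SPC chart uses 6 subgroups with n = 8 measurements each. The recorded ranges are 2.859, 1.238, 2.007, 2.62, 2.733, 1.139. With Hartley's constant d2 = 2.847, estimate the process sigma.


R_bar = (2.859 + 1.238 + 2.007 + 2.62 + 2.733 + 1.139) / 6
R_bar = 12.596 / 6 = 2.0993333
sigma_hat = R_bar / d2 = 2.0993333 / 2.847 = 0.7374

0.7374


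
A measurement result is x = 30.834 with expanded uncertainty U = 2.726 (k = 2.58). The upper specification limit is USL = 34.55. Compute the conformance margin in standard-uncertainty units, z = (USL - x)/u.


u = U / k = 2.726 / 2.58 = 1.0565891
margin = |USL - x| = |34.55 - 30.834| = 3.716
z = margin / u = 3.716 / 1.0565891
z = 3.5170

3.5170


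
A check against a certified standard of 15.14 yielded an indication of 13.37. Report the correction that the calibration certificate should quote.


Correction = standard - reading
= 15.14 - 13.37
= 1.7700

1.7700


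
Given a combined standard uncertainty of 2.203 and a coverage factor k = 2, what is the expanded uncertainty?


U = k * uc
U = 2 * 2.203
U = 4.4060

4.4060


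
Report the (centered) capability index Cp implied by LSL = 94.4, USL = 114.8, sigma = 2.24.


Cp = (USL - LSL) / (6 * sigma)
= (114.8 - 94.4) / (6 * 2.24)
= 20.4000 / 13.4400
= 1.5179

1.5179


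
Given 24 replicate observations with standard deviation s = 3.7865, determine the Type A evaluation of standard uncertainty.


u_A = s / sqrt(n)
u_A = 3.7865 / sqrt(24)
u_A = 3.7865 / 4.8989795
u_A = 0.7729

0.7729


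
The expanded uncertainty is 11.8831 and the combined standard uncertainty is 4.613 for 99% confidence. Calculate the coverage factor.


k = U / uc
k = 11.8831 / 4.613
k = 2.576

2.576


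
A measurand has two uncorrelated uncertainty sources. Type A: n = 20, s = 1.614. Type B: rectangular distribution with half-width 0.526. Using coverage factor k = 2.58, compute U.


u_A = s / sqrt(n) = 1.614 / sqrt(20) = 0.36090137
u_B = half_width / sqrt(3) = 0.526 / sqrt(3) = 0.30368624
uc = sqrt(u_A^2 + u_B^2) = sqrt(0.36090137^2 + 0.30368624^2) = 0.4716727
U = k * uc = 2.58 * 0.4716727
U = 1.2169

1.2169


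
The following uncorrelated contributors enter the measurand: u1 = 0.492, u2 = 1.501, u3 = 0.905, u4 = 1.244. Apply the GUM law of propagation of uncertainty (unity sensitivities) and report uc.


uc = sqrt(0.492^2 + 1.501^2 + 0.905^2 + 1.244^2)
uc = sqrt(4.861626)
uc = 2.2049

2.2049


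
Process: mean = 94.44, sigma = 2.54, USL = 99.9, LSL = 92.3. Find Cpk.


Cpu = (USL - mean) / (3*sigma) = (99.9 - 94.44) / (3*2.54) = 0.7165
Cpl = (mean - LSL) / (3*sigma) = (94.44 - 92.3) / (3*2.54) = 0.2808
Cpk = min(Cpu, Cpl) = 0.2808

0.2808


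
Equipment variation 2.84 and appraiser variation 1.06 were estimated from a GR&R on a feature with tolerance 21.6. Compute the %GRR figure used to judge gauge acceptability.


GRR = sqrt(EV^2 + AV^2) = sqrt(2.84^2 + 1.06^2) = 3.0313693
%GRR = GRR / tol * 100 = 3.0313693 / 21.6 * 100
%GRR = 14.0341

14.0341


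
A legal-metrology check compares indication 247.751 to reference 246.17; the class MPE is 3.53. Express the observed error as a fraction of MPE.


e = indication - reference = 247.751 - 246.17 = 1.5810
|e| = 1.5810
ratio = |e| / MPE = 1.5810 / 3.53
ratio = 0.4479

0.4479


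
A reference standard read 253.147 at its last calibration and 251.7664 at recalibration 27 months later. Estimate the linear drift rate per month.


rate = (v2 - v1) / months
= (251.7664 - 253.147) / 27
= -1.3806 / 27
= -0.0511

-0.0511


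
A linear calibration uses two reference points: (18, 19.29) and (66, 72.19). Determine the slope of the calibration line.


slope = (y2 - y1) / (x2 - x1)
= (72.19 - 19.29) / (66 - 18)
= 52.9000 / 48
= 1.1021

1.1021


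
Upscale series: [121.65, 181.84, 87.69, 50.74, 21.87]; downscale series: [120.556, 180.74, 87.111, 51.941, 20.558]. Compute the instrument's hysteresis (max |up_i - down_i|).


|121.65 - 120.556| = 1.0940
|181.84 - 180.74| = 1.1000
|87.69 - 87.111| = 0.5790
|50.74 - 51.941| = 1.2010
|21.87 - 20.558| = 1.3120
hysteresis = max(diffs) = 1.3120

1.3120


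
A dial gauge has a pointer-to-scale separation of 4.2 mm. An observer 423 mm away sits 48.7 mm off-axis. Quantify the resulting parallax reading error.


error = h * offset / d
= 4.2 * 48.7 / 423
= 0.4835

0.4835


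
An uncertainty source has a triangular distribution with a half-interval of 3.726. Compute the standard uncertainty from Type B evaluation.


u_B = half_width / sqrt(6)
u_B = 3.726 / 2.4494897
u_B = 1.5211

1.5211


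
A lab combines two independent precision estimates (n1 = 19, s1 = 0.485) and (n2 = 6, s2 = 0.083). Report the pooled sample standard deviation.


s_p = sqrt(((n1-1)*s1^2 + (n2-1)*s2^2) / (n1+n2-2))
numerator = (19-1)*0.485^2 + (6-1)*0.083^2 = 4.23405 + 0.034445 = 4.268495
denominator = 19 + 6 - 2 = 23
s_p^2 = 4.268495 / 23 = 0.18558674
s_p = sqrt(0.18558674) = 0.4308

0.4308


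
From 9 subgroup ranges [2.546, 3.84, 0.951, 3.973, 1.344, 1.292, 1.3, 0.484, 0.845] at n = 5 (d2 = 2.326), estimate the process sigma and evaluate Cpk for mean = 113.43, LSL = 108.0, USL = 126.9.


R_bar = (2.546 + 3.84 + 0.951 + 3.973 + 1.344 + 1.292 + 1.3 + 0.484 + 0.845) / 9 = 1.8416667
sigma = R_bar / d2 = 1.8416667 / 2.326 = 0.79177416
Cp = (USL - LSL)/(6*sigma) = (126.9 - 108.0)/(6*0.79177416) = 3.9784
Cpu = (126.9 - 113.43)/(3*0.79177416) = 5.6708
Cpl = (113.43 - 108.0)/(3*0.79177416) = 2.2860
Cpk = min(Cpu, Cpl) = 2.2860

2.2860


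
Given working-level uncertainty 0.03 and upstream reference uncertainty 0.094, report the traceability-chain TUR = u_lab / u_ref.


TUR = u_lab / u_ref
= 0.03 / 0.094
= 0.3191

0.3191


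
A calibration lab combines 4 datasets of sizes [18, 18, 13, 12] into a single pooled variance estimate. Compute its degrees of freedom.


nu = sum_i (n_i - 1)
nu = ((18 - 1) + (18 - 1) + (13 - 1) + (12 - 1))
nu = 17 + 17 + 12 + 11
nu = 57

57


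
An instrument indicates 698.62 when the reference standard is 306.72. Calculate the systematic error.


Systematic error = measured - true
= 698.62 - 306.72
= 391.9000

391.9000


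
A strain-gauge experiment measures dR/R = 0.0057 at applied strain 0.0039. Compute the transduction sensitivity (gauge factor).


GF = (dR/R) / epsilon
= 0.0057 / 0.0039
= 1.4615

1.4615


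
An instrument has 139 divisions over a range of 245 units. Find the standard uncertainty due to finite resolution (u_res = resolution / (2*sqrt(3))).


resolution = range / divisions
resolution = 245 / 139 = 1.7625899
u_res = resolution / (2*sqrt(3))
u_res = 1.7625899 / 3.4641016
u_res = 0.5088

0.5088


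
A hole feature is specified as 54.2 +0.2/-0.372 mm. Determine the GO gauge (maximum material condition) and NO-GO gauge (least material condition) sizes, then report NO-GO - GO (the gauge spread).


GO = nominal - lower_tol (smallest hole = maximum material condition)
GO = 54.2 - 0.372 = 53.828
NO-GO = nominal + upper_tol (largest hole = least material condition)
NO-GO = 54.2 + 0.2 = 54.4
spread = NO-GO - GO = 54.4 - 53.828 = 0.5720

0.5720


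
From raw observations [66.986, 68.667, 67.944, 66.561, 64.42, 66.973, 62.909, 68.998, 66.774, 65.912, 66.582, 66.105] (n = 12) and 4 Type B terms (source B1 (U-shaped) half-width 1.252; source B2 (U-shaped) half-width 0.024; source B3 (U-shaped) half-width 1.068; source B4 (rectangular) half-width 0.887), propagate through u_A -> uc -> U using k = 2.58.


mean = (66.986 + 68.667 + 67.944 + 66.561 + 64.42 + 66.973 + 62.909 + 68.998 + 66.774 + 65.912 + 66.582 + 66.105) / 12 = 66.56925
s = sqrt(sum((x - mean)^2)/(n-1)) = 1.6850244
u_A = s / sqrt(n) = 1.6850244 / sqrt(12) = 0.48642465
u_B1 = 1.252 / sqrt(2) = 0.88529769
u_B2 = 0.024 / sqrt(2) = 0.016970563
u_B3 = 1.068 / sqrt(2) = 0.75519004
u_B4 = 0.887 / sqrt(3) = 0.51210969
uc = sqrt(0.48642465^2 + 0.88529769^2 + 0.016970563^2 + 0.75519004^2 + 0.51210969^2) = 1.3613292
U = k * uc = 2.58 * 1.3613292
U = 3.5122

3.5122


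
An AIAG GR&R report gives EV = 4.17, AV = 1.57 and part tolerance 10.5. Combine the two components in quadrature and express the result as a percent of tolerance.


GRR = sqrt(EV^2 + AV^2) = sqrt(4.17^2 + 1.57^2) = 4.4557603
%GRR = GRR / tol * 100 = 4.4557603 / 10.5 * 100
%GRR = 42.4358

42.4358


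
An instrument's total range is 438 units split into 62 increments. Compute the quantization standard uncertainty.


resolution = range / divisions
resolution = 438 / 62 = 7.0645161
u_res = resolution / (2*sqrt(3))
u_res = 7.0645161 / 3.4641016
u_res = 2.0394

2.0394


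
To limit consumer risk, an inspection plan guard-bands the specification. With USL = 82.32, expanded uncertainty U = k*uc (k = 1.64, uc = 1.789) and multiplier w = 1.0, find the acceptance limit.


U = k * uc = 1.64 * 1.789 = 2.93396
guard band g = w * U = 1.0 * 2.93396 = 2.93396
AL = USL - g = 82.32 - 2.93396
AL = 79.3860

79.3860


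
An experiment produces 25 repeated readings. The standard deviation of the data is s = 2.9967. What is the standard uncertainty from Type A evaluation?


u_A = s / sqrt(n)
u_A = 2.9967 / sqrt(25)
u_A = 2.9967 / 5
u_A = 0.5993

0.5993


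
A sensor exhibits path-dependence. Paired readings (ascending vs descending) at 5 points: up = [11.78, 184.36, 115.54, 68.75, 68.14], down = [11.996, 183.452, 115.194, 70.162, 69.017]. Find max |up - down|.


|11.78 - 11.996| = 0.2160
|184.36 - 183.452| = 0.9080
|115.54 - 115.194| = 0.3460
|68.75 - 70.162| = 1.4120
|68.14 - 69.017| = 0.8770
hysteresis = max(diffs) = 1.4120

1.4120


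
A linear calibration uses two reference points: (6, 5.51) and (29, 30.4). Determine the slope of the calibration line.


slope = (y2 - y1) / (x2 - x1)
= (30.4 - 5.51) / (29 - 6)
= 24.8900 / 23
= 1.0822

1.0822


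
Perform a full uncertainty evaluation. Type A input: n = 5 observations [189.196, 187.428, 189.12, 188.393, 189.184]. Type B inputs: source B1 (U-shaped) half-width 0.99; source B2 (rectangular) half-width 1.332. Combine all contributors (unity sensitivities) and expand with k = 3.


mean = (189.196 + 187.428 + 189.12 + 188.393 + 189.184) / 5 = 188.6642
s = sqrt(sum((x - mean)^2)/(n-1)) = 0.76852079
u_A = s / sqrt(n) = 0.76852079 / sqrt(5) = 0.34369295
u_B1 = 0.99 / sqrt(2) = 0.70003571
u_B2 = 1.332 / sqrt(3) = 0.76903056
uc = sqrt(0.34369295^2 + 0.70003571^2 + 0.76903056^2) = 1.0952547
U = k * uc = 3 * 1.0952547
U = 3.2858

3.2858


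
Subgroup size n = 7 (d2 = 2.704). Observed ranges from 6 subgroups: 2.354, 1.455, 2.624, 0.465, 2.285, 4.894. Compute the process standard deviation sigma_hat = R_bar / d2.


R_bar = (2.354 + 1.455 + 2.624 + 0.465 + 2.285 + 4.894) / 6
R_bar = 14.077 / 6 = 2.3461667
sigma_hat = R_bar / d2 = 2.3461667 / 2.704 = 0.8677

0.8677


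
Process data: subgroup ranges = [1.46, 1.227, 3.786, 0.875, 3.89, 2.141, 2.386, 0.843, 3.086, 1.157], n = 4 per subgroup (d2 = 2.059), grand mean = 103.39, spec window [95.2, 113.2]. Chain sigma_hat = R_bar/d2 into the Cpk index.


R_bar = (1.46 + 1.227 + 3.786 + 0.875 + 3.89 + 2.141 + 2.386 + 0.843 + 3.086 + 1.157) / 10 = 2.0851
sigma = R_bar / d2 = 2.0851 / 2.059 = 1.0126761
Cp = (USL - LSL)/(6*sigma) = (113.2 - 95.2)/(6*1.0126761) = 2.9624
Cpu = (113.2 - 103.39)/(3*1.0126761) = 3.2291
Cpl = (103.39 - 95.2)/(3*1.0126761) = 2.6958
Cpk = min(Cpu, Cpl) = 2.6958

2.6958


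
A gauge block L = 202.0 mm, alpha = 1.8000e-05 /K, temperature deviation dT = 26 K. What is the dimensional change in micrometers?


dL = L * alpha * dT
= 202.0 * 1.8000e-05 * 26
= 0.0945360 mm
dL_um = 0.0945360 * 1000 = 94.5360 um

94.5360


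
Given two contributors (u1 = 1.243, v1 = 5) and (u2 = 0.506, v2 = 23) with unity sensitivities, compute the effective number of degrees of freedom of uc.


uc = sqrt(u1^2 + u2^2) = sqrt(1.243^2 + 0.506^2) = 1.3420451
v_eff = uc^4 / (u1^4/v1 + u2^4/v2)
= 1.3420451^4 / (1.243^4/5 + 0.506^4/23)
= 3.2439074 / 0.48028548
v_eff = 6.7541

6.7541


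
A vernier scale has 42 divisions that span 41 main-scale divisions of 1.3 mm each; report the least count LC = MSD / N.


LC = MSD / n_div
= 1.3 / 42
= 0.0310

0.0310


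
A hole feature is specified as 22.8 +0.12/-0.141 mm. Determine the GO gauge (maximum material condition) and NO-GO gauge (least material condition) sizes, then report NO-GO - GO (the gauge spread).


GO = nominal - lower_tol (smallest hole = maximum material condition)
GO = 22.8 - 0.141 = 22.659
NO-GO = nominal + upper_tol (largest hole = least material condition)
NO-GO = 22.8 + 0.12 = 22.92
spread = NO-GO - GO = 22.92 - 22.659 = 0.2610

0.2610


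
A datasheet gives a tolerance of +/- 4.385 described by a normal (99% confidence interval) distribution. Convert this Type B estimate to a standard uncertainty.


u_B = half_width / 2.576
u_B = 4.385 / 2.576
u_B = 1.7023

1.7023


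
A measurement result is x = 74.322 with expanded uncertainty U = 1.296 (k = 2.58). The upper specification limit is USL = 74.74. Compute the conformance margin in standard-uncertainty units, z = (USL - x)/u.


u = U / k = 1.296 / 2.58 = 0.50232558
margin = |USL - x| = |74.74 - 74.322| = 0.418
z = margin / u = 0.418 / 0.50232558
z = 0.8321

0.8321


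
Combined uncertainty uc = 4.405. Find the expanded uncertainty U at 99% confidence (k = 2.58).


U = k * uc
U = 2.58 * 4.405
U = 11.3649

11.3649


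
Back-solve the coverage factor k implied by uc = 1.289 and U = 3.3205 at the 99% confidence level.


k = U / uc
k = 3.3205 / 1.289
k = 2.576

2.576


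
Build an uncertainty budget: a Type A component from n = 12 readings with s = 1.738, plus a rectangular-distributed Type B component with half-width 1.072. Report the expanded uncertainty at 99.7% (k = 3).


u_A = s / sqrt(n) = 1.738 / sqrt(12) = 0.50171738
u_B = half_width / sqrt(3) = 1.072 / sqrt(3) = 0.61891949
uc = sqrt(u_A^2 + u_B^2) = sqrt(0.50171738^2 + 0.61891949^2) = 0.79673186
U = k * uc = 3 * 0.79673186
U = 2.3902

2.3902


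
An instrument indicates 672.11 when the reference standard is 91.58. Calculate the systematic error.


Systematic error = measured - true
= 672.11 - 91.58
= 580.5300

580.5300


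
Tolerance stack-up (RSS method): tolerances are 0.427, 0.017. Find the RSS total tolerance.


RSS = sqrt(0.427^2 + 0.017^2)
= sqrt(0.182618)
= 0.4273

0.4273


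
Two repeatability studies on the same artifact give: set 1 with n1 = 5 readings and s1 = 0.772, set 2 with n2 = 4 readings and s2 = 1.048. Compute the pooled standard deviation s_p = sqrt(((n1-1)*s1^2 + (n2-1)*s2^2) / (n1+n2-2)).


s_p = sqrt(((n1-1)*s1^2 + (n2-1)*s2^2) / (n1+n2-2))
numerator = (5-1)*0.772^2 + (4-1)*1.048^2 = 2.383936 + 3.294912 = 5.678848
denominator = 5 + 4 - 2 = 7
s_p^2 = 5.678848 / 7 = 0.811264
s_p = sqrt(0.811264) = 0.9007

0.9007


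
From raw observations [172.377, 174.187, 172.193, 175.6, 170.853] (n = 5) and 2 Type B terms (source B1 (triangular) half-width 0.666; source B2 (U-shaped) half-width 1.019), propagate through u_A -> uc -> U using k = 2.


mean = (172.377 + 174.187 + 172.193 + 175.6 + 170.853) / 5 = 173.042
s = sqrt(sum((x - mean)^2)/(n-1)) = 1.8580323
u_A = s / sqrt(n) = 1.8580323 / sqrt(5) = 0.83093731
u_B1 = 0.666 / sqrt(6) = 0.27189336
u_B2 = 1.019 / sqrt(2) = 0.72054181
uc = sqrt(0.83093731^2 + 0.27189336^2 + 0.72054181^2) = 1.1329445
U = k * uc = 2 * 1.1329445
U = 2.2659

2.2659


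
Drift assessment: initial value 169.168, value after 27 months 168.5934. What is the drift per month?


rate = (v2 - v1) / months
= (168.5934 - 169.168) / 27
= -0.5746 / 27
= -0.0213

-0.0213


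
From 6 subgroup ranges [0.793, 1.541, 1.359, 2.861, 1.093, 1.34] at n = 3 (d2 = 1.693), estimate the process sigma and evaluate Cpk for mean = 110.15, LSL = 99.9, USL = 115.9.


R_bar = (0.793 + 1.541 + 1.359 + 2.861 + 1.093 + 1.34) / 6 = 1.4978333
sigma = R_bar / d2 = 1.4978333 / 1.693 = 0.88472138
Cp = (USL - LSL)/(6*sigma) = (115.9 - 99.9)/(6*0.88472138) = 3.0141
Cpu = (115.9 - 110.15)/(3*0.88472138) = 2.1664
Cpl = (110.15 - 99.9)/(3*0.88472138) = 3.8619
Cpk = min(Cpu, Cpl) = 2.1664

2.1664


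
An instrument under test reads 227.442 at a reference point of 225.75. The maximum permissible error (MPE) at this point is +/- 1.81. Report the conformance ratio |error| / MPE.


e = indication - reference = 227.442 - 225.75 = 1.6920
|e| = 1.6920
ratio = |e| / MPE = 1.6920 / 1.81
ratio = 0.9348

0.9348


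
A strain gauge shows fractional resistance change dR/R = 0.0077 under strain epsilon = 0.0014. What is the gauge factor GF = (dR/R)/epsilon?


GF = (dR/R) / epsilon
= 0.0077 / 0.0014
= 5.5000

5.5000


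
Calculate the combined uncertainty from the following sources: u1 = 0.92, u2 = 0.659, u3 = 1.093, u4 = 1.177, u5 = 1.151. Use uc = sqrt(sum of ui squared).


uc = sqrt(0.92^2 + 0.659^2 + 1.093^2 + 1.177^2 + 1.151^2)
uc = sqrt(5.18546)
uc = 2.2772

2.2772


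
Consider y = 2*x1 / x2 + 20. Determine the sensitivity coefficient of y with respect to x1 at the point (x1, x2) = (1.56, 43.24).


y = 2*x1 / x2 + 20
dy/dx1 = 2/x2
Evaluate at x2 = 43.24: c1 = 2 / 43.24
c1 = 0.0463

0.0463


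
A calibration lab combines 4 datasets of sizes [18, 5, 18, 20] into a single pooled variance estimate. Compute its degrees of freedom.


nu = sum_i (n_i - 1)
nu = ((18 - 1) + (5 - 1) + (18 - 1) + (20 - 1))
nu = 17 + 4 + 17 + 19
nu = 57

57


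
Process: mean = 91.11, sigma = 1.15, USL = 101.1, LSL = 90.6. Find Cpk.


Cpu = (USL - mean) / (3*sigma) = (101.1 - 91.11) / (3*1.15) = 2.8957
Cpl = (mean - LSL) / (3*sigma) = (91.11 - 90.6) / (3*1.15) = 0.1478
Cpk = min(Cpu, Cpl) = 0.1478

0.1478


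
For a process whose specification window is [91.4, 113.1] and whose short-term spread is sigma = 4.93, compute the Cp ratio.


Cp = (USL - LSL) / (6 * sigma)
= (113.1 - 91.4) / (6 * 4.93)
= 21.7000 / 29.5800
= 0.7336

0.7336


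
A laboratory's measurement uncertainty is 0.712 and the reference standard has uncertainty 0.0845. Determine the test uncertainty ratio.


TUR = u_lab / u_ref
= 0.712 / 0.0845
= 8.4260

8.4260


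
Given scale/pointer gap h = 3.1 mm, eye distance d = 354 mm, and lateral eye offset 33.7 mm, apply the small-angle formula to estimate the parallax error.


error = h * offset / d
= 3.1 * 33.7 / 354
= 0.2951

0.2951


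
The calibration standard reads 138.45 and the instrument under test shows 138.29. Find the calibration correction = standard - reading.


Correction = standard - reading
= 138.45 - 138.29
= 0.1600

0.1600


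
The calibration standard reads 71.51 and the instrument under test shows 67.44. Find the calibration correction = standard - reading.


Correction = standard - reading
= 71.51 - 67.44
= 4.0700

4.0700


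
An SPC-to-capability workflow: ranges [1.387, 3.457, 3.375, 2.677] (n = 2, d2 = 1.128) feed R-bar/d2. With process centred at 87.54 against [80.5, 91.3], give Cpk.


R_bar = (1.387 + 3.457 + 3.375 + 2.677) / 4 = 2.724
sigma = R_bar / d2 = 2.724 / 1.128 = 2.4148936
Cp = (USL - LSL)/(6*sigma) = (91.3 - 80.5)/(6*2.4148936) = 0.7454
Cpu = (91.3 - 87.54)/(3*2.4148936) = 0.5190
Cpl = (87.54 - 80.5)/(3*2.4148936) = 0.9717
Cpk = min(Cpu, Cpl) = 0.5190

0.5190


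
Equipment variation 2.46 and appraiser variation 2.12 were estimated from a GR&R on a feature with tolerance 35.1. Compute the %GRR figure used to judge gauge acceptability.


GRR = sqrt(EV^2 + AV^2) = sqrt(2.46^2 + 2.12^2) = 3.2474605
%GRR = GRR / tol * 100 = 3.2474605 / 35.1 * 100
%GRR = 9.2520

9.2520


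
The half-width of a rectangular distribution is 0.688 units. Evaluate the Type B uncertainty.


u_B = half_width / sqrt(3)
u_B = 0.688 / 1.7320508
u_B = 0.3972

0.3972


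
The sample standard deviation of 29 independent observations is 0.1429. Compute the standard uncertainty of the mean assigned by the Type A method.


u_A = s / sqrt(n)
u_A = 0.1429 / sqrt(29)
u_A = 0.1429 / 5.3851648
u_A = 0.0265

0.0265


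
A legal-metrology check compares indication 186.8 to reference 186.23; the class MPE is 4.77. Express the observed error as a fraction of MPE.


e = indication - reference = 186.8 - 186.23 = 0.5700
|e| = 0.5700
ratio = |e| / MPE = 0.5700 / 4.77
ratio = 0.1195

0.1195


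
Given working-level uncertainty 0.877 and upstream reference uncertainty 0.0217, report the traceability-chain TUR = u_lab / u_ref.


TUR = u_lab / u_ref
= 0.877 / 0.0217
= 40.4147

40.4147


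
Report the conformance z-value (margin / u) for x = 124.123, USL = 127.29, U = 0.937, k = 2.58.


u = U / k = 0.937 / 2.58 = 0.36317829
margin = |USL - x| = |127.29 - 124.123| = 3.167
z = margin / u = 3.167 / 0.36317829
z = 8.7202

8.7202


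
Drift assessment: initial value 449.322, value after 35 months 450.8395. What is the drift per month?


rate = (v2 - v1) / months
= (450.8395 - 449.322) / 35
= 1.5175 / 35
= 0.0434

0.0434


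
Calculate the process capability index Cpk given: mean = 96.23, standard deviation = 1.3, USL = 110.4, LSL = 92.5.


Cpu = (USL - mean) / (3*sigma) = (110.4 - 96.23) / (3*1.3) = 3.6333
Cpl = (mean - LSL) / (3*sigma) = (96.23 - 92.5) / (3*1.3) = 0.9564
Cpk = min(Cpu, Cpl) = 0.9564

0.9564


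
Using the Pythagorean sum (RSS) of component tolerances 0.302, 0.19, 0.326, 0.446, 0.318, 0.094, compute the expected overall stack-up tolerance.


RSS = sqrt(0.302^2 + 0.19^2 + 0.326^2 + 0.446^2 + 0.318^2 + 0.094^2)
= sqrt(0.542456)
= 0.7365

0.7365


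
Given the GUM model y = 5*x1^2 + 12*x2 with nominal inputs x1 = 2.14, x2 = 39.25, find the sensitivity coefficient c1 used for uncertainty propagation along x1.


y = 5*x1^2 + 12*x2
dy/dx1 = 2*5*x1
Evaluate at x1 = 2.14: c1 = 10 * 2.14
c1 = 21.4000

21.4000


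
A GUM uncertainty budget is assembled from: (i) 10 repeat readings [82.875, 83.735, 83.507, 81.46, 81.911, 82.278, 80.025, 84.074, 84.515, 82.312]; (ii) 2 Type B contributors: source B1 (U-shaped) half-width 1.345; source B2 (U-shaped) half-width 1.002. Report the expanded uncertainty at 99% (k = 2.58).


mean = (82.875 + 83.735 + 83.507 + 81.46 + 81.911 + 82.278 + 80.025 + 84.074 + 84.515 + 82.312) / 10 = 82.6692
s = sqrt(sum((x - mean)^2)/(n-1)) = 1.3568791
u_A = s / sqrt(n) = 1.3568791 / sqrt(10) = 0.42908285
u_B1 = 1.345 / sqrt(2) = 0.95105862
u_B2 = 1.002 / sqrt(2) = 0.70852099
uc = sqrt(0.42908285^2 + 0.95105862^2 + 0.70852099^2) = 1.2612005
U = k * uc = 2.58 * 1.2612005
U = 3.2539

3.2539


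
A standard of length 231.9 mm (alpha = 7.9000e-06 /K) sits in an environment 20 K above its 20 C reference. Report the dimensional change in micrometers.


dL = L * alpha * dT
= 231.9 * 7.9000e-06 * 20
= 0.0366402 mm
dL_um = 0.0366402 * 1000 = 36.6402 um

36.6402


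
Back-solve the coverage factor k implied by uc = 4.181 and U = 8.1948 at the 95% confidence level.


k = U / uc
k = 8.1948 / 4.181
k = 1.96

1.96


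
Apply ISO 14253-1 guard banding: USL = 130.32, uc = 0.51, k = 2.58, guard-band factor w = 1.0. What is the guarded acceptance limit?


U = k * uc = 2.58 * 0.51 = 1.3158
guard band g = w * U = 1.0 * 1.3158 = 1.3158
AL = USL - g = 130.32 - 1.3158
AL = 129.0042

129.0042


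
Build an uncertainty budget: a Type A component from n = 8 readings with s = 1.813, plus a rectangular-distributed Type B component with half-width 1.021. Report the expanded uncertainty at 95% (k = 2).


u_A = s / sqrt(n) = 1.813 / sqrt(8) = 0.6409923
u_B = half_width / sqrt(3) = 1.021 / sqrt(3) = 0.58947462
uc = sqrt(u_A^2 + u_B^2) = sqrt(0.6409923^2 + 0.58947462^2) = 0.87083377
U = k * uc = 2 * 0.87083377
U = 1.7417

1.7417


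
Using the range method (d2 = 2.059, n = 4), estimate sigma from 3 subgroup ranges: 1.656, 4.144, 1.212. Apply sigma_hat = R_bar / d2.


R_bar = (1.656 + 4.144 + 1.212) / 3
R_bar = 7.012 / 3 = 2.3373333
sigma_hat = R_bar / d2 = 2.3373333 / 2.059 = 1.1352

1.1352


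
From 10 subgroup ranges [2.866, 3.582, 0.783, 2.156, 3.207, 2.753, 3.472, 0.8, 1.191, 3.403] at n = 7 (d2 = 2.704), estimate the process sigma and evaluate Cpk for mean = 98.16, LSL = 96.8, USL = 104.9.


R_bar = (2.866 + 3.582 + 0.783 + 2.156 + 3.207 + 2.753 + 3.472 + 0.8 + 1.191 + 3.403) / 10 = 2.4213
sigma = R_bar / d2 = 2.4213 / 2.704 = 0.89545118
Cp = (USL - LSL)/(6*sigma) = (104.9 - 96.8)/(6*0.89545118) = 1.5076
Cpu = (104.9 - 98.16)/(3*0.89545118) = 2.5090
Cpl = (98.16 - 96.8)/(3*0.89545118) = 0.5063
Cpk = min(Cpu, Cpl) = 0.5063

0.5063


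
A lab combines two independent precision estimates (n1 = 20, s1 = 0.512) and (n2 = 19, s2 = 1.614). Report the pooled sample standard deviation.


s_p = sqrt(((n1-1)*s1^2 + (n2-1)*s2^2) / (n1+n2-2))
numerator = (20-1)*0.512^2 + (19-1)*1.614^2 = 4.980736 + 46.889928 = 51.870664
denominator = 20 + 19 - 2 = 37
s_p^2 = 51.870664 / 37 = 1.4019098
s_p = sqrt(1.4019098) = 1.1840

1.1840


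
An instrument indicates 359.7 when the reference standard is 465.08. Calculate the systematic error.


Systematic error = measured - true
= 359.7 - 465.08
= -105.3800

-105.3800


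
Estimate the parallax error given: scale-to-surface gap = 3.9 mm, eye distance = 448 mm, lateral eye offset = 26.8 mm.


error = h * offset / d
= 3.9 * 26.8 / 448
= 0.2333

0.2333


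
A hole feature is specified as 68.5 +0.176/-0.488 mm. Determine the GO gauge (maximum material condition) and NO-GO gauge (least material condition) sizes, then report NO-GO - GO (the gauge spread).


GO = nominal - lower_tol (smallest hole = maximum material condition)
GO = 68.5 - 0.488 = 68.012
NO-GO = nominal + upper_tol (largest hole = least material condition)
NO-GO = 68.5 + 0.176 = 68.676
spread = NO-GO - GO = 68.676 - 68.012 = 0.6640

0.6640


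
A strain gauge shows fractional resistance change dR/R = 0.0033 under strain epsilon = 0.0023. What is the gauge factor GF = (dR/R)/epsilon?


GF = (dR/R) / epsilon
= 0.0033 / 0.0023
= 1.4348

1.4348


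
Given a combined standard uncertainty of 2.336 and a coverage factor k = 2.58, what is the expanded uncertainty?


U = k * uc
U = 2.58 * 2.336
U = 6.0269

6.0269


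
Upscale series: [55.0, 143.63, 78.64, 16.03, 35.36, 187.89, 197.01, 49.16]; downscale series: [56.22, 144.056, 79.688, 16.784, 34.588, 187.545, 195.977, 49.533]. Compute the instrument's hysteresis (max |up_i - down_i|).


|55.0 - 56.22| = 1.2200
|143.63 - 144.056| = 0.4260
|78.64 - 79.688| = 1.0480
|16.03 - 16.784| = 0.7540
|35.36 - 34.588| = 0.7720
|187.89 - 187.545| = 0.3450
|197.01 - 195.977| = 1.0330
|49.16 - 49.533| = 0.3730
hysteresis = max(diffs) = 1.2200

1.2200


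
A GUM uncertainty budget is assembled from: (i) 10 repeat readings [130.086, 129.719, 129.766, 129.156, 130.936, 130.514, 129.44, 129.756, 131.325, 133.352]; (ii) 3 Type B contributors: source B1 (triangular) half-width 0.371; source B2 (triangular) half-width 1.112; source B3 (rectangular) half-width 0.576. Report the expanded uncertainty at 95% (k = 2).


mean = (130.086 + 129.719 + 129.766 + 129.156 + 130.936 + 130.514 + 129.44 + 129.756 + 131.325 + 133.352) / 10 = 130.405
s = sqrt(sum((x - mean)^2)/(n-1)) = 1.234601
u_A = s / sqrt(n) = 1.234601 / sqrt(10) = 0.39041512
u_B1 = 0.371 / sqrt(6) = 0.15146012
u_B2 = 1.112 / sqrt(6) = 0.4539721
u_B3 = 0.576 / sqrt(3) = 0.33255376
uc = sqrt(0.39041512^2 + 0.15146012^2 + 0.4539721^2 + 0.33255376^2) = 0.70146048
U = k * uc = 2 * 0.70146048
U = 1.4029

1.4029


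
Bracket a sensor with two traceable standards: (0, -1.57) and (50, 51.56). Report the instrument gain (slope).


slope = (y2 - y1) / (x2 - x1)
= (51.56 - -1.57) / (50 - 0)
= 53.1300 / 50
= 1.0626

1.0626


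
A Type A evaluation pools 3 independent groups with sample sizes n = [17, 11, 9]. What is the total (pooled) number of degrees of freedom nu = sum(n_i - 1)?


nu = sum_i (n_i - 1)
nu = ((17 - 1) + (11 - 1) + (9 - 1))
nu = 16 + 10 + 8
nu = 34

34


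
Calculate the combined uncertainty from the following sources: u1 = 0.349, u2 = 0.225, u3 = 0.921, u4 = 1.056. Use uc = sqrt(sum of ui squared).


uc = sqrt(0.349^2 + 0.225^2 + 0.921^2 + 1.056^2)
uc = sqrt(2.135803)
uc = 1.4614

1.4614


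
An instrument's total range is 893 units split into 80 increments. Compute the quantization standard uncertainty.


resolution = range / divisions
resolution = 893 / 80 = 11.1625
u_res = resolution / (2*sqrt(3))
u_res = 11.1625 / 3.4641016
u_res = 3.2223

3.2223


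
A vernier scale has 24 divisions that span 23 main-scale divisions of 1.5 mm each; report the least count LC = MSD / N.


LC = MSD / n_div
= 1.5 / 24
= 0.0625

0.0625


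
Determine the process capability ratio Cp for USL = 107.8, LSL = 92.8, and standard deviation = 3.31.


Cp = (USL - LSL) / (6 * sigma)
= (107.8 - 92.8) / (6 * 3.31)
= 15.0000 / 19.8600
= 0.7553

0.7553


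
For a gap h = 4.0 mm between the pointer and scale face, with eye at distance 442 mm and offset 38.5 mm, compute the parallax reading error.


error = h * offset / d
= 4.0 * 38.5 / 442
= 0.3484

0.3484


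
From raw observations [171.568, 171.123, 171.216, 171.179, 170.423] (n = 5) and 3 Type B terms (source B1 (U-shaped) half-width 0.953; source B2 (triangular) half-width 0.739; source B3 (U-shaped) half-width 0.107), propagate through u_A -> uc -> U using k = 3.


mean = (171.568 + 171.123 + 171.216 + 171.179 + 170.423) / 5 = 171.1018
s = sqrt(sum((x - mean)^2)/(n-1)) = 0.41760113
u_A = s / sqrt(n) = 0.41760113 / sqrt(5) = 0.1867569
u_B1 = 0.953 / sqrt(2) = 0.67387276
u_B2 = 0.739 / sqrt(6) = 0.30169549
u_B3 = 0.107 / sqrt(2) = 0.075660426
uc = sqrt(0.1867569^2 + 0.67387276^2 + 0.30169549^2 + 0.075660426^2) = 0.76532823
U = k * uc = 3 * 0.76532823
U = 2.2960

2.2960


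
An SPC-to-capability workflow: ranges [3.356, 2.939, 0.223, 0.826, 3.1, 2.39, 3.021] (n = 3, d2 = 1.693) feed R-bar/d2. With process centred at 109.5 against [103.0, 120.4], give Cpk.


R_bar = (3.356 + 2.939 + 0.223 + 0.826 + 3.1 + 2.39 + 3.021) / 7 = 2.265
sigma = R_bar / d2 = 2.265 / 1.693 = 1.3378618
Cp = (USL - LSL)/(6*sigma) = (120.4 - 103.0)/(6*1.3378618) = 2.1676
Cpu = (120.4 - 109.5)/(3*1.3378618) = 2.7158
Cpl = (109.5 - 103.0)/(3*1.3378618) = 1.6195
Cpk = min(Cpu, Cpl) = 1.6195

1.6195


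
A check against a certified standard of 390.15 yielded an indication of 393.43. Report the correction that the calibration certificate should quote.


Correction = standard - reading
= 390.15 - 393.43
= -3.2800

-3.2800


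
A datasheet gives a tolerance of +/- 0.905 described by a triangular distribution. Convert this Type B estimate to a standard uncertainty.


u_B = half_width / sqrt(6)
u_B = 0.905 / 2.4494897
u_B = 0.3695

0.3695


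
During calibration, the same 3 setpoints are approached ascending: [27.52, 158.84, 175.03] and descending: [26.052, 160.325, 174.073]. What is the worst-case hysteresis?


|27.52 - 26.052| = 1.4680
|158.84 - 160.325| = 1.4850
|175.03 - 174.073| = 0.9570
hysteresis = max(diffs) = 1.4850

1.4850


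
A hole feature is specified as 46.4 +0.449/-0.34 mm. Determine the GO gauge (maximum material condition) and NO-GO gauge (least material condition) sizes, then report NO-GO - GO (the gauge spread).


GO = nominal - lower_tol (smallest hole = maximum material condition)
GO = 46.4 - 0.34 = 46.06
NO-GO = nominal + upper_tol (largest hole = least material condition)
NO-GO = 46.4 + 0.449 = 46.849
spread = NO-GO - GO = 46.849 - 46.06 = 0.7890

0.7890
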